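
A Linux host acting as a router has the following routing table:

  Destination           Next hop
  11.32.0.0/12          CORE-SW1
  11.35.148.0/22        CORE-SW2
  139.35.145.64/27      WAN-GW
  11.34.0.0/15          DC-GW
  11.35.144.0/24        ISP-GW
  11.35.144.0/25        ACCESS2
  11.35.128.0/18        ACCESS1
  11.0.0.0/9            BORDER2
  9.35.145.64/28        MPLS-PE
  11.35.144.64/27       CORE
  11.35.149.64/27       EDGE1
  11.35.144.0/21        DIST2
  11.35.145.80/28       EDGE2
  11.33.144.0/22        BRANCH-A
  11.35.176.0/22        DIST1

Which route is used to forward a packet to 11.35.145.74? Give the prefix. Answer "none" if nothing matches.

Entries matching 11.35.145.74:
  11.0.0.0/9 (11.0.0.0 - 11.127.255.255)
  11.32.0.0/12 (11.32.0.0 - 11.47.255.255)
  11.34.0.0/15 (11.34.0.0 - 11.35.255.255)
  11.35.128.0/18 (11.35.128.0 - 11.35.191.255)
  11.35.144.0/21 (11.35.144.0 - 11.35.151.255)
Most specific is 11.35.144.0/21.

11.35.144.0/21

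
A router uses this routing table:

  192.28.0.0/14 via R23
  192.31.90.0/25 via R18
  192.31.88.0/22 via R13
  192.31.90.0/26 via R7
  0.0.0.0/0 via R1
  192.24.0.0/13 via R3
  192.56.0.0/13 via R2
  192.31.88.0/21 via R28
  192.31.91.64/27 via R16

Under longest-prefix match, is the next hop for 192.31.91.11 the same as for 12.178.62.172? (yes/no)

no

192.31.91.11: longest match 192.31.88.0/22 -> R13
12.178.62.172: longest match 0.0.0.0/0 -> R1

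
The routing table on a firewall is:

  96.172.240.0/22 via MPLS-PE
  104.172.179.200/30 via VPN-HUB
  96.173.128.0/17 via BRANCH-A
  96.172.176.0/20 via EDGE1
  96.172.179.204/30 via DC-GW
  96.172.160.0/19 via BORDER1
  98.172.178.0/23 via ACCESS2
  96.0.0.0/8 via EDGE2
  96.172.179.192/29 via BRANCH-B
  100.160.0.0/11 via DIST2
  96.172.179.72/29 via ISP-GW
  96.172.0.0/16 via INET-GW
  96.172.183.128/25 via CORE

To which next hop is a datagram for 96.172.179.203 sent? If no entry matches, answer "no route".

EDGE1

Routes whose prefix contains 96.172.179.203:
  96.0.0.0/8 (96.0.0.0 - 96.255.255.255) -> EDGE2
  96.172.0.0/16 (96.172.0.0 - 96.172.255.255) -> INET-GW
  96.172.160.0/19 (96.172.160.0 - 96.172.191.255) -> BORDER1
  96.172.176.0/20 (96.172.176.0 - 96.172.191.255) -> EDGE1
More-specific entries that do NOT match:
  104.172.179.200/30 (104.172.179.200 - 104.172.179.203) does not contain 96.172.179.203
  96.172.179.204/30 (96.172.179.204 - 96.172.179.207) does not contain 96.172.179.203
  96.172.179.192/29 (96.172.179.192 - 96.172.179.199) does not contain 96.172.179.203
  96.172.179.72/29 (96.172.179.72 - 96.172.179.79) does not contain 96.172.179.203
  96.172.183.128/25 (96.172.183.128 - 96.172.183.255) does not contain 96.172.179.203
  98.172.178.0/23 (98.172.178.0 - 98.172.179.255) does not contain 96.172.179.203
  96.172.240.0/22 (96.172.240.0 - 96.172.243.255) does not contain 96.172.179.203
Longest matching prefix is /20 -> next hop EDGE1.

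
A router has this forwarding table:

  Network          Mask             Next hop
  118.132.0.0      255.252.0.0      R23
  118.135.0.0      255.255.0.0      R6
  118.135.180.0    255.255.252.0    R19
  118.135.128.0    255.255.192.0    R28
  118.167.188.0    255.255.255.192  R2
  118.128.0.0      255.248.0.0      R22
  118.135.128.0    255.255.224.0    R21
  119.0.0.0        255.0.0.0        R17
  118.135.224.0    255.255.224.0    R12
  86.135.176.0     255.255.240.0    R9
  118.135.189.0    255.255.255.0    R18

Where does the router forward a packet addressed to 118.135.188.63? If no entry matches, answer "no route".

Routes whose prefix contains 118.135.188.63:
  118.128.0.0/13 (118.128.0.0 - 118.135.255.255) -> R22
  118.132.0.0/14 (118.132.0.0 - 118.135.255.255) -> R23
  118.135.0.0/16 (118.135.0.0 - 118.135.255.255) -> R6
  118.135.128.0/18 (118.135.128.0 - 118.135.191.255) -> R28
More-specific entries that do NOT match:
  118.167.188.0/26 (118.167.188.0 - 118.167.188.63) does not contain 118.135.188.63
  118.135.189.0/24 (118.135.189.0 - 118.135.189.255) does not contain 118.135.188.63
  118.135.180.0/22 (118.135.180.0 - 118.135.183.255) does not contain 118.135.188.63
  86.135.176.0/20 (86.135.176.0 - 86.135.191.255) does not contain 118.135.188.63
  118.135.128.0/19 (118.135.128.0 - 118.135.159.255) does not contain 118.135.188.63
  118.135.224.0/19 (118.135.224.0 - 118.135.255.255) does not contain 118.135.188.63
Longest matching prefix is /18 -> next hop R28.

R28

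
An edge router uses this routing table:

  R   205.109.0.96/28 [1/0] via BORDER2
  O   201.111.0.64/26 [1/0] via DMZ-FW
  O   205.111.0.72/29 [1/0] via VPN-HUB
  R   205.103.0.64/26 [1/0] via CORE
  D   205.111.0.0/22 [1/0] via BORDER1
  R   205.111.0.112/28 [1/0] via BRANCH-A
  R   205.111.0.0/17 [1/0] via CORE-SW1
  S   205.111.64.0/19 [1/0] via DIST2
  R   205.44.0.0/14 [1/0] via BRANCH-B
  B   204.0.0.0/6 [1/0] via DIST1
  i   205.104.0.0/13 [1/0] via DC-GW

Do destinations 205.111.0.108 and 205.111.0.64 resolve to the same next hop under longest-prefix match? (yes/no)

yes

205.111.0.108: longest match 205.111.0.0/22 -> BORDER1
205.111.0.64: longest match 205.111.0.0/22 -> BORDER1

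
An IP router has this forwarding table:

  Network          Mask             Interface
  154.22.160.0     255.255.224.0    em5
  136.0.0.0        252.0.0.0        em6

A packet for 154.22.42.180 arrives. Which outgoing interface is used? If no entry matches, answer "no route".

no route

No entry's prefix contains 154.22.42.180; there is no default route.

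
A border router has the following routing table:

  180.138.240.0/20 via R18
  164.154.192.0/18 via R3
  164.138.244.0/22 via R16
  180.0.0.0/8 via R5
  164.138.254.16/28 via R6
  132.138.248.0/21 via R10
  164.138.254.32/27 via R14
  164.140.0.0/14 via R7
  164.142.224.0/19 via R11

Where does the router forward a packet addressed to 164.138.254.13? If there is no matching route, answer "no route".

No entry's prefix contains 164.138.254.13; there is no default route.

no route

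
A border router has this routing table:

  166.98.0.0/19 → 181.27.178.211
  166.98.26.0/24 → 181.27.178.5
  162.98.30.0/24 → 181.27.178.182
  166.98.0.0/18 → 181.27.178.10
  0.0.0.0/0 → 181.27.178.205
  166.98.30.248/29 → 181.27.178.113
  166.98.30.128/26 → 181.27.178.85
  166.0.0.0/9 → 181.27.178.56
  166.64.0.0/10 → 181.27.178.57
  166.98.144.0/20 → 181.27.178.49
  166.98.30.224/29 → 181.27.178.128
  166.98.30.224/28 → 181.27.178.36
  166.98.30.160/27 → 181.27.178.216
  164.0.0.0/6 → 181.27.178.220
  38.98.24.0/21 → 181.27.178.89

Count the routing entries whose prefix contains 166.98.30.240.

6

Prefixes containing 166.98.30.240:
  0.0.0.0/0 (default, matches everything)
  164.0.0.0/6 (164.0.0.0 - 167.255.255.255)
  166.0.0.0/9 (166.0.0.0 - 166.127.255.255)
  166.64.0.0/10 (166.64.0.0 - 166.127.255.255)
  166.98.0.0/18 (166.98.0.0 - 166.98.63.255)
  166.98.0.0/19 (166.98.0.0 - 166.98.31.255)
Total matching entries: 6.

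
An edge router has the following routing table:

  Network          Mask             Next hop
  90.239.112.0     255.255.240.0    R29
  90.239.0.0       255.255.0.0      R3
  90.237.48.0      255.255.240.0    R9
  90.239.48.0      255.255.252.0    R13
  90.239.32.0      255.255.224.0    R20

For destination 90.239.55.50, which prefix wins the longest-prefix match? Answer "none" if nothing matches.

90.239.32.0/19

Entries matching 90.239.55.50:
  90.239.0.0/16 (90.239.0.0 - 90.239.255.255)
  90.239.32.0/19 (90.239.32.0 - 90.239.63.255)
Most specific is 90.239.32.0/19.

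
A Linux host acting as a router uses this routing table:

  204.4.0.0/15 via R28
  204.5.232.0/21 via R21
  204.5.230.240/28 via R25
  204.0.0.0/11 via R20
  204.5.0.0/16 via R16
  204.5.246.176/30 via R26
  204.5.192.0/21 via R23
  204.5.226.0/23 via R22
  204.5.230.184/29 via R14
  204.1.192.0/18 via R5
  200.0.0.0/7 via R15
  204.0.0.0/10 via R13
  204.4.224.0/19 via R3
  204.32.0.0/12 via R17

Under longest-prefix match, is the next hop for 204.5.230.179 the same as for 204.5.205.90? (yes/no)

yes

204.5.230.179: longest match 204.5.0.0/16 -> R16
204.5.205.90: longest match 204.5.0.0/16 -> R16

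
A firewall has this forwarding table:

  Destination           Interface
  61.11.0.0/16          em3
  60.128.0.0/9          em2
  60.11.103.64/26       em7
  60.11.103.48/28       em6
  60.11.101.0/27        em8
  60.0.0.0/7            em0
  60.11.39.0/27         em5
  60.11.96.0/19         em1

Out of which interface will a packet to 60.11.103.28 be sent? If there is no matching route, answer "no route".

em1

Routes whose prefix contains 60.11.103.28:
  60.0.0.0/7 (60.0.0.0 - 61.255.255.255) -> em0
  60.11.96.0/19 (60.11.96.0 - 60.11.127.255) -> em1
More-specific entries that do NOT match:
  60.11.103.48/28 (60.11.103.48 - 60.11.103.63) does not contain 60.11.103.28
  60.11.101.0/27 (60.11.101.0 - 60.11.101.31) does not contain 60.11.103.28
  60.11.39.0/27 (60.11.39.0 - 60.11.39.31) does not contain 60.11.103.28
  60.11.103.64/26 (60.11.103.64 - 60.11.103.127) does not contain 60.11.103.28
Longest matching prefix is /19 -> interface em1.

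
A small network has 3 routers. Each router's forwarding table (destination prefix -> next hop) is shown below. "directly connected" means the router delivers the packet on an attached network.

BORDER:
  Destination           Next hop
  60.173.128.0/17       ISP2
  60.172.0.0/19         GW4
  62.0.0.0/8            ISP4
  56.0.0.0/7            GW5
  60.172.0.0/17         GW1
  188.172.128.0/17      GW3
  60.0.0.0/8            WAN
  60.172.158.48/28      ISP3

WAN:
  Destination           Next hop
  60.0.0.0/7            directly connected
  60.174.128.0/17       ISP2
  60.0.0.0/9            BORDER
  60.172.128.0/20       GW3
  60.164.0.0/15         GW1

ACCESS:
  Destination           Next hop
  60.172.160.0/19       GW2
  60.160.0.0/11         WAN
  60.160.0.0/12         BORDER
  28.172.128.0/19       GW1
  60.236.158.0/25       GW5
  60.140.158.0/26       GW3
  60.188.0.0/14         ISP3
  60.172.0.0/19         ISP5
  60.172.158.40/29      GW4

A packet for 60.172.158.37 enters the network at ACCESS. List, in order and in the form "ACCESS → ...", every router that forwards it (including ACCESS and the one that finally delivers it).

At ACCESS: longest match for 60.172.158.37 is 60.160.0.0/12 -> BORDER
At BORDER: longest match for 60.172.158.37 is 60.0.0.0/8 -> WAN
At WAN: longest match for 60.172.158.37 is 60.0.0.0/7 -> directly connected

ACCESS → BORDER → WAN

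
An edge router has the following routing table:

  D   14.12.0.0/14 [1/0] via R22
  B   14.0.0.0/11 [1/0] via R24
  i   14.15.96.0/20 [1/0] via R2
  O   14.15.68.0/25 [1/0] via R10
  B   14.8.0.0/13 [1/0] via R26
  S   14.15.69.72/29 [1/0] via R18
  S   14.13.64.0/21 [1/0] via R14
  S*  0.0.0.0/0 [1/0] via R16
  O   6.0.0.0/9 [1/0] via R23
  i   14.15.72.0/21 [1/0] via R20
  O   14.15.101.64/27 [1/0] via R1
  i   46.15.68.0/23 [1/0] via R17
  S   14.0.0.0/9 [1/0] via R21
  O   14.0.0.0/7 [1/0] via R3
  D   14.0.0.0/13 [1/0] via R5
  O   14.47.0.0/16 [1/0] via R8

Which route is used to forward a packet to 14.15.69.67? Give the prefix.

14.12.0.0/14

Entries matching 14.15.69.67:
  0.0.0.0/0 (default, matches everything)
  14.0.0.0/7 (14.0.0.0 - 15.255.255.255)
  14.0.0.0/9 (14.0.0.0 - 14.127.255.255)
  14.0.0.0/11 (14.0.0.0 - 14.31.255.255)
  14.8.0.0/13 (14.8.0.0 - 14.15.255.255)
  14.12.0.0/14 (14.12.0.0 - 14.15.255.255)
Most specific is 14.12.0.0/14.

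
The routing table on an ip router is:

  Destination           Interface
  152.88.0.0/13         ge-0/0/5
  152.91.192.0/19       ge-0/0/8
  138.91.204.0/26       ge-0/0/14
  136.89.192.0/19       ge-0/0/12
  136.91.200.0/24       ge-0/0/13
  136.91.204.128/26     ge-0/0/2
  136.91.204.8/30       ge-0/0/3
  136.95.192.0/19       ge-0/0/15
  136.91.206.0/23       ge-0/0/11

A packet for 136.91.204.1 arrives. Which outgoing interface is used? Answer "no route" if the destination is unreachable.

no route

No entry's prefix contains 136.91.204.1; there is no default route.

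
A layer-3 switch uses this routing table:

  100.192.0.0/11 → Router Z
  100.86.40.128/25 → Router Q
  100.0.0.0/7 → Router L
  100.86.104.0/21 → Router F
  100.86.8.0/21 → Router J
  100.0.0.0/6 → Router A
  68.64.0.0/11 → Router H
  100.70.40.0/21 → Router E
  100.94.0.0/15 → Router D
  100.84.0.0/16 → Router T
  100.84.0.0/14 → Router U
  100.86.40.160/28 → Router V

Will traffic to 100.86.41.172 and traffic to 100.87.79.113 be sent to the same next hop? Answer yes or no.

yes

100.86.41.172: longest match 100.84.0.0/14 -> Router U
100.87.79.113: longest match 100.84.0.0/14 -> Router U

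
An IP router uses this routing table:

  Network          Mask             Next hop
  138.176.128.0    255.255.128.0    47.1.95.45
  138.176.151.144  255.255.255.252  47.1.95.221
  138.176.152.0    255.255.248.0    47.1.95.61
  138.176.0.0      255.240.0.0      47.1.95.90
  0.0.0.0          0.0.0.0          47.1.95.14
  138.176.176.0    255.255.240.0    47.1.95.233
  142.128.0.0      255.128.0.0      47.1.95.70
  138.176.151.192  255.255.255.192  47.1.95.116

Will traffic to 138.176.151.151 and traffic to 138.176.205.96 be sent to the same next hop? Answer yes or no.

138.176.151.151: longest match 138.176.128.0/17 -> 47.1.95.45
138.176.205.96: longest match 138.176.128.0/17 -> 47.1.95.45

yes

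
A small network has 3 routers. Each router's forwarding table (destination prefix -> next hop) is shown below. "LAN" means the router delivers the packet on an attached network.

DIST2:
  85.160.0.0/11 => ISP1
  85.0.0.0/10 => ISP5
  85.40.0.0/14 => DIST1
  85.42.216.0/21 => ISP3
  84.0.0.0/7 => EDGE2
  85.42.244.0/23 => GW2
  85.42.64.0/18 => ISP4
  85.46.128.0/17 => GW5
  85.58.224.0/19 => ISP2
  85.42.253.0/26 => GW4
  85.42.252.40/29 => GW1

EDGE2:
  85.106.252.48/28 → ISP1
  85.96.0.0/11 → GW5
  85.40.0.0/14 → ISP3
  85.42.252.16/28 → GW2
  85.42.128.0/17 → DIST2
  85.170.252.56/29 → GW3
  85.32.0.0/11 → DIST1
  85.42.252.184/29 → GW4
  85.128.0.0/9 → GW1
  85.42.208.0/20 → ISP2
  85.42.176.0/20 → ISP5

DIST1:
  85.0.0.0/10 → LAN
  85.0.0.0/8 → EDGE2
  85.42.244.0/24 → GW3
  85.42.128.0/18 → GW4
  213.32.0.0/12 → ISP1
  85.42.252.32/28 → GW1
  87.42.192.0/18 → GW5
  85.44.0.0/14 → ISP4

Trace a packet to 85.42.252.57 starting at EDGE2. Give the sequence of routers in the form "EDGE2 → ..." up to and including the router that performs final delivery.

EDGE2 → DIST2 → DIST1

At EDGE2: longest match for 85.42.252.57 is 85.42.128.0/17 -> DIST2
At DIST2: longest match for 85.42.252.57 is 85.40.0.0/14 -> DIST1
At DIST1: longest match for 85.42.252.57 is 85.0.0.0/10 -> LAN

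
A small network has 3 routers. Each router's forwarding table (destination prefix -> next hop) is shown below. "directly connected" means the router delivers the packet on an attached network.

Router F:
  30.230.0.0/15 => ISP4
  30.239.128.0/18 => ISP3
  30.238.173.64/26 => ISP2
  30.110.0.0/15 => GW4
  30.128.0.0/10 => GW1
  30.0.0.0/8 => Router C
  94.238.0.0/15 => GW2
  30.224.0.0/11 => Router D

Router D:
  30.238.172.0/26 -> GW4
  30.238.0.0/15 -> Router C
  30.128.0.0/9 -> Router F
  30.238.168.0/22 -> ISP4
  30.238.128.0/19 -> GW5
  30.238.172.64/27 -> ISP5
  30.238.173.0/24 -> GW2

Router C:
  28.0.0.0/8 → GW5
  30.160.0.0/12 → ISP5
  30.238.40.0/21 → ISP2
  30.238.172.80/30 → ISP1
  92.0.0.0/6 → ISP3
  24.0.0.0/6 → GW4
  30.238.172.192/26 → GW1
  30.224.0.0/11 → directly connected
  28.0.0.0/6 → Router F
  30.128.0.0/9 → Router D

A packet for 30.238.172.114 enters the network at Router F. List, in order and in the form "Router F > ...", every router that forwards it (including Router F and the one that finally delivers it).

Router F > Router D > Router C

At Router F: longest match for 30.238.172.114 is 30.224.0.0/11 -> Router D
At Router D: longest match for 30.238.172.114 is 30.238.0.0/15 -> Router C
At Router C: longest match for 30.238.172.114 is 30.224.0.0/11 -> directly connected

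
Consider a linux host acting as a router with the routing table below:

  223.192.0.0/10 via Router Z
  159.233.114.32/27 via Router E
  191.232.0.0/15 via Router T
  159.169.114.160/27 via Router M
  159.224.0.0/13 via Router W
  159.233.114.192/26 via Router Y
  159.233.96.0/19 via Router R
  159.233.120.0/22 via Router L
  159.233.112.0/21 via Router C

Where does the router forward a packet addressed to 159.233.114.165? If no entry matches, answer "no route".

Router C

Routes whose prefix contains 159.233.114.165:
  159.233.96.0/19 (159.233.96.0 - 159.233.127.255) -> Router R
  159.233.112.0/21 (159.233.112.0 - 159.233.119.255) -> Router C
More-specific entries that do NOT match:
  159.233.114.32/27 (159.233.114.32 - 159.233.114.63) does not contain 159.233.114.165
  159.169.114.160/27 (159.169.114.160 - 159.169.114.191) does not contain 159.233.114.165
  159.233.114.192/26 (159.233.114.192 - 159.233.114.255) does not contain 159.233.114.165
  159.233.120.0/22 (159.233.120.0 - 159.233.123.255) does not contain 159.233.114.165
Longest matching prefix is /21 -> next hop Router C.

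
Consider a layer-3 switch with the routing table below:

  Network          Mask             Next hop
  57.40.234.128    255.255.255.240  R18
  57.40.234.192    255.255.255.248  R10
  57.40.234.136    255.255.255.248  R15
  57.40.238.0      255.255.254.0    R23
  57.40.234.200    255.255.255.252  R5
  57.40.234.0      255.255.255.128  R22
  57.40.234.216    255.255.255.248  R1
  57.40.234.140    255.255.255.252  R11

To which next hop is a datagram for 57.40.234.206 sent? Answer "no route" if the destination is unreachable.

no route

No entry's prefix contains 57.40.234.206; there is no default route.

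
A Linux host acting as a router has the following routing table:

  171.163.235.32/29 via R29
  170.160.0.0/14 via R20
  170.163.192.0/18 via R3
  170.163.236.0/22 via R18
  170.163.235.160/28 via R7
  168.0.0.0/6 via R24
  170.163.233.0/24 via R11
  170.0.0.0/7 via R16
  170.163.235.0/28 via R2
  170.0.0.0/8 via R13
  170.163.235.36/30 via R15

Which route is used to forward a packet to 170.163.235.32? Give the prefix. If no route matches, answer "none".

170.163.192.0/18

Entries matching 170.163.235.32:
  168.0.0.0/6 (168.0.0.0 - 171.255.255.255)
  170.0.0.0/7 (170.0.0.0 - 171.255.255.255)
  170.0.0.0/8 (170.0.0.0 - 170.255.255.255)
  170.160.0.0/14 (170.160.0.0 - 170.163.255.255)
  170.163.192.0/18 (170.163.192.0 - 170.163.255.255)
Most specific is 170.163.192.0/18.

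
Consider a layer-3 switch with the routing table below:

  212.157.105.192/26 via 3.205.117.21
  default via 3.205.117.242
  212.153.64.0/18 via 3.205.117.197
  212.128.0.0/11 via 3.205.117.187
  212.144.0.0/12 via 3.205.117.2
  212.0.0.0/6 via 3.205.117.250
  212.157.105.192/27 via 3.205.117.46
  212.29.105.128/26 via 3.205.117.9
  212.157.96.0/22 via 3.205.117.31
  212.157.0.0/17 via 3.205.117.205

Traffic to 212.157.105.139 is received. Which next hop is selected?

Routes whose prefix contains 212.157.105.139:
  0.0.0.0/0 (default, matches everything) -> 3.205.117.242
  212.0.0.0/6 (212.0.0.0 - 215.255.255.255) -> 3.205.117.250
  212.128.0.0/11 (212.128.0.0 - 212.159.255.255) -> 3.205.117.187
  212.144.0.0/12 (212.144.0.0 - 212.159.255.255) -> 3.205.117.2
  212.157.0.0/17 (212.157.0.0 - 212.157.127.255) -> 3.205.117.205
More-specific entries that do NOT match:
  212.157.105.192/27 (212.157.105.192 - 212.157.105.223) does not contain 212.157.105.139
  212.157.105.192/26 (212.157.105.192 - 212.157.105.255) does not contain 212.157.105.139
  212.29.105.128/26 (212.29.105.128 - 212.29.105.191) does not contain 212.157.105.139
  212.157.96.0/22 (212.157.96.0 - 212.157.99.255) does not contain 212.157.105.139
  212.153.64.0/18 (212.153.64.0 - 212.153.127.255) does not contain 212.157.105.139
Longest matching prefix is /17 -> next hop 3.205.117.205.

3.205.117.205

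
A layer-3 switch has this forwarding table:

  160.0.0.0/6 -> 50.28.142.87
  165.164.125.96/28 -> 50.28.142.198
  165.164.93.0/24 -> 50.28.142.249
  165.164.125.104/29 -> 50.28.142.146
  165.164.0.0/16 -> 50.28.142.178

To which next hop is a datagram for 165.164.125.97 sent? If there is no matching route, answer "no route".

50.28.142.198

Routes whose prefix contains 165.164.125.97:
  165.164.0.0/16 (165.164.0.0 - 165.164.255.255) -> 50.28.142.178
  165.164.125.96/28 (165.164.125.96 - 165.164.125.111) -> 50.28.142.198
More-specific entries that do NOT match:
  165.164.125.104/29 (165.164.125.104 - 165.164.125.111) does not contain 165.164.125.97
Longest matching prefix is /28 -> next hop 50.28.142.198.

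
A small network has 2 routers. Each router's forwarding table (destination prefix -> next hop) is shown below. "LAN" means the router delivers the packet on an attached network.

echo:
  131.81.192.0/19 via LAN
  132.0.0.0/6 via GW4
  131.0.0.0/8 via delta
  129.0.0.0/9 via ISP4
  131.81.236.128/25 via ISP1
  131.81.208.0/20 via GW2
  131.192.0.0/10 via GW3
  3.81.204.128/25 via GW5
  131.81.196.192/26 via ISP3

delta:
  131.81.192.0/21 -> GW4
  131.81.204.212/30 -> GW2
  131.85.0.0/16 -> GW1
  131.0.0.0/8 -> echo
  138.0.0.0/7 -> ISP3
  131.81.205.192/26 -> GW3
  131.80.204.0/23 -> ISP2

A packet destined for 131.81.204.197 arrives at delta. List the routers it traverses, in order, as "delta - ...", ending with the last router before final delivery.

delta - echo

At delta: longest match for 131.81.204.197 is 131.0.0.0/8 -> echo
At echo: longest match for 131.81.204.197 is 131.81.192.0/19 -> LAN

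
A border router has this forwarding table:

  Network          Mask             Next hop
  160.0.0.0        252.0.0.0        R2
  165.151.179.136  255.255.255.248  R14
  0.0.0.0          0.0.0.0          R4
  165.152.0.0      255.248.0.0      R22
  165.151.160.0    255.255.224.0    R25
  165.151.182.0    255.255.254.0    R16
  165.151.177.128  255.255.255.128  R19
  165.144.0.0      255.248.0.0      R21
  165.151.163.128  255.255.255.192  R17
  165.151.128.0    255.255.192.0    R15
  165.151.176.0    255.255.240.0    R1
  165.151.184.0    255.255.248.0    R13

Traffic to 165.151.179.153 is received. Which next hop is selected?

R1

Routes whose prefix contains 165.151.179.153:
  0.0.0.0/0 (default, matches everything) -> R4
  165.144.0.0/13 (165.144.0.0 - 165.151.255.255) -> R21
  165.151.128.0/18 (165.151.128.0 - 165.151.191.255) -> R15
  165.151.160.0/19 (165.151.160.0 - 165.151.191.255) -> R25
  165.151.176.0/20 (165.151.176.0 - 165.151.191.255) -> R1
More-specific entries that do NOT match:
  165.151.179.136/29 (165.151.179.136 - 165.151.179.143) does not contain 165.151.179.153
  165.151.163.128/26 (165.151.163.128 - 165.151.163.191) does not contain 165.151.179.153
  165.151.177.128/25 (165.151.177.128 - 165.151.177.255) does not contain 165.151.179.153
  165.151.182.0/23 (165.151.182.0 - 165.151.183.255) does not contain 165.151.179.153
  165.151.184.0/21 (165.151.184.0 - 165.151.191.255) does not contain 165.151.179.153
Longest matching prefix is /20 -> next hop R1.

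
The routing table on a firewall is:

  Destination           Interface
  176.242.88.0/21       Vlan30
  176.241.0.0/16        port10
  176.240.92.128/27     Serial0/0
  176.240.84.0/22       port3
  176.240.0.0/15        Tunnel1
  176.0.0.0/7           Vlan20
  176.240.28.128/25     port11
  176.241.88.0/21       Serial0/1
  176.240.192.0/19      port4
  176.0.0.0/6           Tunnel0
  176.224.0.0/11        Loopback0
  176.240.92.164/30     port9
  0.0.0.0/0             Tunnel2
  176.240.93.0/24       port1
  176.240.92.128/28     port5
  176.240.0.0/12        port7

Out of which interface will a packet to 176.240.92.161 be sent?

Tunnel1

Routes whose prefix contains 176.240.92.161:
  0.0.0.0/0 (default, matches everything) -> Tunnel2
  176.0.0.0/6 (176.0.0.0 - 179.255.255.255) -> Tunnel0
  176.0.0.0/7 (176.0.0.0 - 177.255.255.255) -> Vlan20
  176.224.0.0/11 (176.224.0.0 - 176.255.255.255) -> Loopback0
  176.240.0.0/12 (176.240.0.0 - 176.255.255.255) -> port7
  176.240.0.0/15 (176.240.0.0 - 176.241.255.255) -> Tunnel1
More-specific entries that do NOT match:
  176.240.92.164/30 (176.240.92.164 - 176.240.92.167) does not contain 176.240.92.161
  176.240.92.128/28 (176.240.92.128 - 176.240.92.143) does not contain 176.240.92.161
  176.240.92.128/27 (176.240.92.128 - 176.240.92.159) does not contain 176.240.92.161
  176.240.28.128/25 (176.240.28.128 - 176.240.28.255) does not contain 176.240.92.161
  176.240.93.0/24 (176.240.93.0 - 176.240.93.255) does not contain 176.240.92.161
  176.240.84.0/22 (176.240.84.0 - 176.240.87.255) does not contain 176.240.92.161
  176.242.88.0/21 (176.242.88.0 - 176.242.95.255) does not contain 176.240.92.161
  176.241.88.0/21 (176.241.88.0 - 176.241.95.255) does not contain 176.240.92.161
  176.240.192.0/19 (176.240.192.0 - 176.240.223.255) does not contain 176.240.92.161
  176.241.0.0/16 (176.241.0.0 - 176.241.255.255) does not contain 176.240.92.161
Longest matching prefix is /15 -> interface Tunnel1.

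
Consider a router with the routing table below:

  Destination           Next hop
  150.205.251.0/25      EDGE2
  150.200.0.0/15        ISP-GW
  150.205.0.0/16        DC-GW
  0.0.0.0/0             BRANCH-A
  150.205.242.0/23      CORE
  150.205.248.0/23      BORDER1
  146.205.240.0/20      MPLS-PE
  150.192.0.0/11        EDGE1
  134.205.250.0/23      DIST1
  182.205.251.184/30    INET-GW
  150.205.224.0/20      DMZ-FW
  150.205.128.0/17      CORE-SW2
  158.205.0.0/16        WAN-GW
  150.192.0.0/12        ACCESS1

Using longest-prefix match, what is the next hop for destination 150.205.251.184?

CORE-SW2

Routes whose prefix contains 150.205.251.184:
  0.0.0.0/0 (default, matches everything) -> BRANCH-A
  150.192.0.0/11 (150.192.0.0 - 150.223.255.255) -> EDGE1
  150.192.0.0/12 (150.192.0.0 - 150.207.255.255) -> ACCESS1
  150.205.0.0/16 (150.205.0.0 - 150.205.255.255) -> DC-GW
  150.205.128.0/17 (150.205.128.0 - 150.205.255.255) -> CORE-SW2
More-specific entries that do NOT match:
  182.205.251.184/30 (182.205.251.184 - 182.205.251.187) does not contain 150.205.251.184
  150.205.251.0/25 (150.205.251.0 - 150.205.251.127) does not contain 150.205.251.184
  150.205.242.0/23 (150.205.242.0 - 150.205.243.255) does not contain 150.205.251.184
  150.205.248.0/23 (150.205.248.0 - 150.205.249.255) does not contain 150.205.251.184
  134.205.250.0/23 (134.205.250.0 - 134.205.251.255) does not contain 150.205.251.184
  146.205.240.0/20 (146.205.240.0 - 146.205.255.255) does not contain 150.205.251.184
  150.205.224.0/20 (150.205.224.0 - 150.205.239.255) does not contain 150.205.251.184
Longest matching prefix is /17 -> next hop CORE-SW2.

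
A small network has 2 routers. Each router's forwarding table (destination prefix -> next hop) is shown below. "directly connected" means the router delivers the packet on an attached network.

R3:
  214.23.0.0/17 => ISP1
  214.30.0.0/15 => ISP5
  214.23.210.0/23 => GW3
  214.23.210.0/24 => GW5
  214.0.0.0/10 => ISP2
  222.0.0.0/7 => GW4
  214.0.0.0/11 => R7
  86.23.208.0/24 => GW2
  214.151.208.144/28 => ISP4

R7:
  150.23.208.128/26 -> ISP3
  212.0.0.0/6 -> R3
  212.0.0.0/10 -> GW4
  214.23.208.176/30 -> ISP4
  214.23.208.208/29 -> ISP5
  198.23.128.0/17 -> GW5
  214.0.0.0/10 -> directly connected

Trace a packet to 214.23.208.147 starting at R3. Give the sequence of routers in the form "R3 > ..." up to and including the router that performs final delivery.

R3 > R7

At R3: longest match for 214.23.208.147 is 214.0.0.0/11 -> R7
At R7: longest match for 214.23.208.147 is 214.0.0.0/10 -> directly connected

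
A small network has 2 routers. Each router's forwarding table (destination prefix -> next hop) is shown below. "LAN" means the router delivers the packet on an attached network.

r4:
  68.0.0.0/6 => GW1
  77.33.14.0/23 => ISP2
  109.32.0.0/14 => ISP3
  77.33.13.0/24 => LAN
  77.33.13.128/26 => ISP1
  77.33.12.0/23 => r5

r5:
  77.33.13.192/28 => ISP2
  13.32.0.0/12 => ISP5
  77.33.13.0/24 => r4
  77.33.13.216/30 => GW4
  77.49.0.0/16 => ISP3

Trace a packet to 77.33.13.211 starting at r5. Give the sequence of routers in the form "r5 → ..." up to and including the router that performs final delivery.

At r5: longest match for 77.33.13.211 is 77.33.13.0/24 -> r4
At r4: longest match for 77.33.13.211 is 77.33.13.0/24 -> LAN

r5 → r4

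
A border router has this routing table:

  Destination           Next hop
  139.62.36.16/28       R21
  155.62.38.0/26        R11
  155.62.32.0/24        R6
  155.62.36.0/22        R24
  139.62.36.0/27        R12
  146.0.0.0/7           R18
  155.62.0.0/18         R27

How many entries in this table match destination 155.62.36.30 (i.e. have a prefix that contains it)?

2

Prefixes containing 155.62.36.30:
  155.62.0.0/18 (155.62.0.0 - 155.62.63.255)
  155.62.36.0/22 (155.62.36.0 - 155.62.39.255)
Total matching entries: 2.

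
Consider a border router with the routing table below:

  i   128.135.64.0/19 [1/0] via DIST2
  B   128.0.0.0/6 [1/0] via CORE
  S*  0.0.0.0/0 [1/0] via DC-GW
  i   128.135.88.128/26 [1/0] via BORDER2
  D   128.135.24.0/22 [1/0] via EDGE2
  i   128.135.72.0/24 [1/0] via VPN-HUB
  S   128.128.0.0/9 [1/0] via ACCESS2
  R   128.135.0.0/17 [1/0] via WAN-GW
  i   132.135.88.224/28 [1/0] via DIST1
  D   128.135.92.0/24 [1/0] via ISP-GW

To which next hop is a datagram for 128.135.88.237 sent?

Routes whose prefix contains 128.135.88.237:
  0.0.0.0/0 (default, matches everything) -> DC-GW
  128.0.0.0/6 (128.0.0.0 - 131.255.255.255) -> CORE
  128.128.0.0/9 (128.128.0.0 - 128.255.255.255) -> ACCESS2
  128.135.0.0/17 (128.135.0.0 - 128.135.127.255) -> WAN-GW
  128.135.64.0/19 (128.135.64.0 - 128.135.95.255) -> DIST2
More-specific entries that do NOT match:
  132.135.88.224/28 (132.135.88.224 - 132.135.88.239) does not contain 128.135.88.237
  128.135.88.128/26 (128.135.88.128 - 128.135.88.191) does not contain 128.135.88.237
  128.135.72.0/24 (128.135.72.0 - 128.135.72.255) does not contain 128.135.88.237
  128.135.92.0/24 (128.135.92.0 - 128.135.92.255) does not contain 128.135.88.237
  128.135.24.0/22 (128.135.24.0 - 128.135.27.255) does not contain 128.135.88.237
Longest matching prefix is /19 -> next hop DIST2.

DIST2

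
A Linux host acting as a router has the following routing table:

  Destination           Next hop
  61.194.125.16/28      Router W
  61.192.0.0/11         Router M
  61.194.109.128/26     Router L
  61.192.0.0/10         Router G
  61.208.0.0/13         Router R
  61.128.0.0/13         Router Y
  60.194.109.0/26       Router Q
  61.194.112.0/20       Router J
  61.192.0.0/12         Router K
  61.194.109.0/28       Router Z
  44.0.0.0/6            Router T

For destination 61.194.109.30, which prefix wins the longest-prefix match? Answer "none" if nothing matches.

Entries matching 61.194.109.30:
  61.192.0.0/10 (61.192.0.0 - 61.255.255.255)
  61.192.0.0/11 (61.192.0.0 - 61.223.255.255)
  61.192.0.0/12 (61.192.0.0 - 61.207.255.255)
Most specific is 61.192.0.0/12.

61.192.0.0/12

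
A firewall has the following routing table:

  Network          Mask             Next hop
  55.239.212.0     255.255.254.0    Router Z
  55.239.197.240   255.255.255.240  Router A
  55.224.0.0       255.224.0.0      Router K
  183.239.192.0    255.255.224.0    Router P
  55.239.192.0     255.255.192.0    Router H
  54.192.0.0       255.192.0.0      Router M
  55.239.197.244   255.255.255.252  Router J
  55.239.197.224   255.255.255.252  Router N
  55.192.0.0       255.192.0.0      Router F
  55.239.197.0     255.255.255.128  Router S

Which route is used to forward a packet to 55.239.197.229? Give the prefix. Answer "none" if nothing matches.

Entries matching 55.239.197.229:
  55.192.0.0/10 (55.192.0.0 - 55.255.255.255)
  55.224.0.0/11 (55.224.0.0 - 55.255.255.255)
  55.239.192.0/18 (55.239.192.0 - 55.239.255.255)
Most specific is 55.239.192.0/18.

55.239.192.0/18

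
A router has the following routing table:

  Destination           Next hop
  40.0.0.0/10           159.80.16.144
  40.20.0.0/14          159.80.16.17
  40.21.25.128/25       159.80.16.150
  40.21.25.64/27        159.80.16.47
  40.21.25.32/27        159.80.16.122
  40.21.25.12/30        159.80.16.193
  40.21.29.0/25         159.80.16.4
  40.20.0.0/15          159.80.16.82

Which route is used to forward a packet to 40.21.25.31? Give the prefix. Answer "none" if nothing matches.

40.20.0.0/15

Entries matching 40.21.25.31:
  40.0.0.0/10 (40.0.0.0 - 40.63.255.255)
  40.20.0.0/14 (40.20.0.0 - 40.23.255.255)
  40.20.0.0/15 (40.20.0.0 - 40.21.255.255)
Most specific is 40.20.0.0/15.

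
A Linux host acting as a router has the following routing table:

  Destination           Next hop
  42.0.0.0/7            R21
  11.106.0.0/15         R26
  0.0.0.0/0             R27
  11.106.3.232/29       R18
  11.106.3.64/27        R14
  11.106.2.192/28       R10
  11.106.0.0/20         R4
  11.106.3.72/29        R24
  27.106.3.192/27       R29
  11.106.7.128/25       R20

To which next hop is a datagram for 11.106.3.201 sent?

Routes whose prefix contains 11.106.3.201:
  0.0.0.0/0 (default, matches everything) -> R27
  11.106.0.0/15 (11.106.0.0 - 11.107.255.255) -> R26
  11.106.0.0/20 (11.106.0.0 - 11.106.15.255) -> R4
More-specific entries that do NOT match:
  11.106.3.232/29 (11.106.3.232 - 11.106.3.239) does not contain 11.106.3.201
  11.106.3.72/29 (11.106.3.72 - 11.106.3.79) does not contain 11.106.3.201
  11.106.2.192/28 (11.106.2.192 - 11.106.2.207) does not contain 11.106.3.201
  11.106.3.64/27 (11.106.3.64 - 11.106.3.95) does not contain 11.106.3.201
  27.106.3.192/27 (27.106.3.192 - 27.106.3.223) does not contain 11.106.3.201
  11.106.7.128/25 (11.106.7.128 - 11.106.7.255) does not contain 11.106.3.201
Longest matching prefix is /20 -> next hop R4.

R4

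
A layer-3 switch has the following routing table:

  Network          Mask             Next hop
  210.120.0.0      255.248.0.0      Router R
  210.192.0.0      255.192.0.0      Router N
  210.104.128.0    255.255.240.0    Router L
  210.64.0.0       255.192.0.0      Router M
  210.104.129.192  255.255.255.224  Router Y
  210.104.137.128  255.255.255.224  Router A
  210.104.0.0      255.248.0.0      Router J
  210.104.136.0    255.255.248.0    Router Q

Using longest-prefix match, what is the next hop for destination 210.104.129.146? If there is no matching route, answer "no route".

Router L

Routes whose prefix contains 210.104.129.146:
  210.64.0.0/10 (210.64.0.0 - 210.127.255.255) -> Router M
  210.104.0.0/13 (210.104.0.0 - 210.111.255.255) -> Router J
  210.104.128.0/20 (210.104.128.0 - 210.104.143.255) -> Router L
More-specific entries that do NOT match:
  210.104.129.192/27 (210.104.129.192 - 210.104.129.223) does not contain 210.104.129.146
  210.104.137.128/27 (210.104.137.128 - 210.104.137.159) does not contain 210.104.129.146
  210.104.136.0/21 (210.104.136.0 - 210.104.143.255) does not contain 210.104.129.146
Longest matching prefix is /20 -> next hop Router L.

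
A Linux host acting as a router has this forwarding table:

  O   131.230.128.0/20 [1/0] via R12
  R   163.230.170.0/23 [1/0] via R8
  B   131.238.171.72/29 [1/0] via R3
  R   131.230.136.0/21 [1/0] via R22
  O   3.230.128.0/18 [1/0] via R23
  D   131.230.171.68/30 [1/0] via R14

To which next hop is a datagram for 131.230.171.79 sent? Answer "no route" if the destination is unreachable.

No entry's prefix contains 131.230.171.79; there is no default route.

no route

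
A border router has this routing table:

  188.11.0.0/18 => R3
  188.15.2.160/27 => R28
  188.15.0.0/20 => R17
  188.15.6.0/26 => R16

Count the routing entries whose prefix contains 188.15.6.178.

1

Prefixes containing 188.15.6.178:
  188.15.0.0/20 (188.15.0.0 - 188.15.15.255)
Total matching entries: 1.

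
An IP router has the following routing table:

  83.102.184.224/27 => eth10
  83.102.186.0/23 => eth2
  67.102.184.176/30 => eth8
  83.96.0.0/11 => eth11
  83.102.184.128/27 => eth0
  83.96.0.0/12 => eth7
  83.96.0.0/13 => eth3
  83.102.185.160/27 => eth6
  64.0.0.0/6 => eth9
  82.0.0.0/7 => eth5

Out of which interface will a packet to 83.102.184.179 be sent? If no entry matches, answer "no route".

Routes whose prefix contains 83.102.184.179:
  82.0.0.0/7 (82.0.0.0 - 83.255.255.255) -> eth5
  83.96.0.0/11 (83.96.0.0 - 83.127.255.255) -> eth11
  83.96.0.0/12 (83.96.0.0 - 83.111.255.255) -> eth7
  83.96.0.0/13 (83.96.0.0 - 83.103.255.255) -> eth3
More-specific entries that do NOT match:
  67.102.184.176/30 (67.102.184.176 - 67.102.184.179) does not contain 83.102.184.179
  83.102.184.224/27 (83.102.184.224 - 83.102.184.255) does not contain 83.102.184.179
  83.102.184.128/27 (83.102.184.128 - 83.102.184.159) does not contain 83.102.184.179
  83.102.185.160/27 (83.102.185.160 - 83.102.185.191) does not contain 83.102.184.179
  83.102.186.0/23 (83.102.186.0 - 83.102.187.255) does not contain 83.102.184.179
Longest matching prefix is /13 -> interface eth3.

eth3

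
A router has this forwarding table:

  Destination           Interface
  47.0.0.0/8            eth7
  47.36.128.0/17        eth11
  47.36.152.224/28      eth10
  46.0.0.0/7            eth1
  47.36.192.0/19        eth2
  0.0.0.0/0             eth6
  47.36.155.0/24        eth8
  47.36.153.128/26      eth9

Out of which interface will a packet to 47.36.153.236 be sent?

eth11

Routes whose prefix contains 47.36.153.236:
  0.0.0.0/0 (default, matches everything) -> eth6
  46.0.0.0/7 (46.0.0.0 - 47.255.255.255) -> eth1
  47.0.0.0/8 (47.0.0.0 - 47.255.255.255) -> eth7
  47.36.128.0/17 (47.36.128.0 - 47.36.255.255) -> eth11
More-specific entries that do NOT match:
  47.36.152.224/28 (47.36.152.224 - 47.36.152.239) does not contain 47.36.153.236
  47.36.153.128/26 (47.36.153.128 - 47.36.153.191) does not contain 47.36.153.236
  47.36.155.0/24 (47.36.155.0 - 47.36.155.255) does not contain 47.36.153.236
  47.36.192.0/19 (47.36.192.0 - 47.36.223.255) does not contain 47.36.153.236
Longest matching prefix is /17 -> interface eth11.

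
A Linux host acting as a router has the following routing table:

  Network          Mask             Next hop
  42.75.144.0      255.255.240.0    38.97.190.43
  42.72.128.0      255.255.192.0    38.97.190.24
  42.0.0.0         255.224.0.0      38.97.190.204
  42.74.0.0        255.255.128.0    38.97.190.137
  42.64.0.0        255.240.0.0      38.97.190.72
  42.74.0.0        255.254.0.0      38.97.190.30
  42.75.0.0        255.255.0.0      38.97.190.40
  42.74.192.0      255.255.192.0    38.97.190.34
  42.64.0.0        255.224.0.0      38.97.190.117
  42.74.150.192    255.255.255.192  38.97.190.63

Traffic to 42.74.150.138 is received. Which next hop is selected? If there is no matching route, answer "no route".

Routes whose prefix contains 42.74.150.138:
  42.64.0.0/11 (42.64.0.0 - 42.95.255.255) -> 38.97.190.117
  42.64.0.0/12 (42.64.0.0 - 42.79.255.255) -> 38.97.190.72
  42.74.0.0/15 (42.74.0.0 - 42.75.255.255) -> 38.97.190.30
More-specific entries that do NOT match:
  42.74.150.192/26 (42.74.150.192 - 42.74.150.255) does not contain 42.74.150.138
  42.75.144.0/20 (42.75.144.0 - 42.75.159.255) does not contain 42.74.150.138
  42.72.128.0/18 (42.72.128.0 - 42.72.191.255) does not contain 42.74.150.138
  42.74.192.0/18 (42.74.192.0 - 42.74.255.255) does not contain 42.74.150.138
  42.74.0.0/17 (42.74.0.0 - 42.74.127.255) does not contain 42.74.150.138
  42.75.0.0/16 (42.75.0.0 - 42.75.255.255) does not contain 42.74.150.138
Longest matching prefix is /15 -> next hop 38.97.190.30.

38.97.190.30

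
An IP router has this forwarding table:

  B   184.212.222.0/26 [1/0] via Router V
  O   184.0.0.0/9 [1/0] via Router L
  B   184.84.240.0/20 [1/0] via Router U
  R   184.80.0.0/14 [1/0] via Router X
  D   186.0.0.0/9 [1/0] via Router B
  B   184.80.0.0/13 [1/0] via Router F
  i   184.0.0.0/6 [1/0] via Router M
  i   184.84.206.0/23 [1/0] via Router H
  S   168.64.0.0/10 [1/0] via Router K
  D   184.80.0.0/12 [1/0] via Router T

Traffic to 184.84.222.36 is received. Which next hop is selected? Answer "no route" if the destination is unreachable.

Router F

Routes whose prefix contains 184.84.222.36:
  184.0.0.0/6 (184.0.0.0 - 187.255.255.255) -> Router M
  184.0.0.0/9 (184.0.0.0 - 184.127.255.255) -> Router L
  184.80.0.0/12 (184.80.0.0 - 184.95.255.255) -> Router T
  184.80.0.0/13 (184.80.0.0 - 184.87.255.255) -> Router F
More-specific entries that do NOT match:
  184.212.222.0/26 (184.212.222.0 - 184.212.222.63) does not contain 184.84.222.36
  184.84.206.0/23 (184.84.206.0 - 184.84.207.255) does not contain 184.84.222.36
  184.84.240.0/20 (184.84.240.0 - 184.84.255.255) does not contain 184.84.222.36
  184.80.0.0/14 (184.80.0.0 - 184.83.255.255) does not contain 184.84.222.36
Longest matching prefix is /13 -> next hop Router F.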